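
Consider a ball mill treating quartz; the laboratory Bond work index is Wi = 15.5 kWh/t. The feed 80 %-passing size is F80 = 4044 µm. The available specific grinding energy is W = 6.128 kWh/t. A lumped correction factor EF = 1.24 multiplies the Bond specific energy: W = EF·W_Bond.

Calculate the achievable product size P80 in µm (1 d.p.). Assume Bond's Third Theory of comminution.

P80 = 441.2 µm

W_Bond = 10·Wi·(1/√P₈₀ − 1/√F₈₀)
W_Bond = W / EF = 6.128 / 1.24 = 4.9419 kWh/t
⇒ 1/√P80 = W_Bond/(10·Wi) + 1/√F80
  = 4.9419/(10·15.5) + 1/√4044 = 0.031883 + 0.015725 = 0.047609
P80 = (1/0.047609)² = 21.0046² = 441.19 µm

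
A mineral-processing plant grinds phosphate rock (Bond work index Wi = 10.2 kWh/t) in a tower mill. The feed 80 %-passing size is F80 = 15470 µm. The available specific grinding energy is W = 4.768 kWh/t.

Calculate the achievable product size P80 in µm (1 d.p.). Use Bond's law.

P80 = 333.2 µm

W = 10·Wi·(P80^(-½) − F80^(-½))
1/√P80 = 1/√F80 + W/(10·Wi)
  = 4.7680/(10·10.2) + 1/√15470 = 0.046745 + 0.008040 = 0.054785
P80 = (1/0.054785)² = 18.2531² = 333.18 µm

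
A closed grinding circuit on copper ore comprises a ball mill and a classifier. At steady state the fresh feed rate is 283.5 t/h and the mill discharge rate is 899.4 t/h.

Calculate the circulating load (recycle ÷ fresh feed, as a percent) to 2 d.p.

Steady state: M = F + R.
R = M − F = 899.4 − 283.5 = 615.9 t/h
CL = 100·R/F = 100·615.9/283.5 = 217.25 %

CL = 217.25 %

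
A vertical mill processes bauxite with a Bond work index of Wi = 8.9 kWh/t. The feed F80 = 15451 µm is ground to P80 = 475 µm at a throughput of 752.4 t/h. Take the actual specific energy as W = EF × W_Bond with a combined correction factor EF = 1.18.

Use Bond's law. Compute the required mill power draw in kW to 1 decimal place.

W = 10·Wi·[P80^(−½) − F80^(−½)]
W = 10·8.9·(1/√475 − 1/√15451) = 10·8.9·(0.037838) = 3.3676 kWh/t
Apply correction: 3.3676 × 1.18 = 3.9738 kWh/t
Power = W × throughput = 3.9738 kWh/t × 752.4 t/h = 2989.9 kW

P = 2989.9 kW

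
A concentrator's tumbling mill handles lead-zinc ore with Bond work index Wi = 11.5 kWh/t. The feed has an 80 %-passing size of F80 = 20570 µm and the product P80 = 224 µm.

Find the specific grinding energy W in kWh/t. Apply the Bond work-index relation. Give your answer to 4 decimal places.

W = 6.8819 kWh/t

Bond: W = 10·Wi·(1/√P80 − 1/√F80)
1/√224 = 0.066815;  1/√20570 = 0.006972
W = 10·11.5·(0.066815 − 0.006972) = 6.8819 kWh/t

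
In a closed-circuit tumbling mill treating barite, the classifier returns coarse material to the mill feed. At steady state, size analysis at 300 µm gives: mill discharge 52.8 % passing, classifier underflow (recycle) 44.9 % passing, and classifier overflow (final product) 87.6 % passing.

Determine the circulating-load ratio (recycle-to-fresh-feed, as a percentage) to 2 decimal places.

CL = 440.51 %

Mass balance on the −300 µm fraction:
(1+r)d = ru + o → r = (o−d)/(d−u)
r = (87.6 − 52.8)/(52.8 − 44.9) = 34.8/7.9 = 4.4051
CL = 100·r = 440.51 %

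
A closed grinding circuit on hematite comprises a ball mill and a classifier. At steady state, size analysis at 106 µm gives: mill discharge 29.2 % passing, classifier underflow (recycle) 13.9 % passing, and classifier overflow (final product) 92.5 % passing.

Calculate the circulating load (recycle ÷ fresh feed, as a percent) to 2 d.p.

CL = 413.73 %

Mass balance on the −106 µm fraction:
d + r·d = r·u + o → r(d−u) = o−d
r = (92.5 − 29.2)/(29.2 − 13.9) = 63.3/15.3 = 4.1373
CL = 100·r = 413.73 %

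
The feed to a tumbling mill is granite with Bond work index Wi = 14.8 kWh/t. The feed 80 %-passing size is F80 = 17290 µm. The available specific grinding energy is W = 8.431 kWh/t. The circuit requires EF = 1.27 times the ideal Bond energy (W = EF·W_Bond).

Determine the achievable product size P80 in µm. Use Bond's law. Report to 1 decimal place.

W = 10·Wi·(P80^(-½) − F80^(-½))
W_Bond = W / EF = 8.431 / 1.27 = 6.6386 kWh/t
P80^(−½) = W_Bond/(10 Wi) + F80^(−½)
  = 6.6386/(10·14.8) + 1/√17290 = 0.044855 + 0.007605 = 0.052460
P80 = (1/0.052460)² = 19.0620² = 363.36 µm

P80 = 363.4 µm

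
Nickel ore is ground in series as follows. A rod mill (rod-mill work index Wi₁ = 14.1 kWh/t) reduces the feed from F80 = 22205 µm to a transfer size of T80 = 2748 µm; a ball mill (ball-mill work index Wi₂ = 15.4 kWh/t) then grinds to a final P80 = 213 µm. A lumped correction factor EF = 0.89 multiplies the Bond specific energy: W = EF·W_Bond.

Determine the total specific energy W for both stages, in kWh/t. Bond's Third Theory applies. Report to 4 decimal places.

W = 10·Wi·[P80^(−½) − F80^(−½)]
Stage 1 (22205→2748 µm, Wi₁=14.1): W₁ = 10·14.1·(0.019076 − 0.006711) = 1.7435 kWh/t
Stage 2 (2748→213 µm, Wi₂=15.4): W₂ = 10·15.4·(0.068519 − 0.019076) = 7.6142 kWh/t
W = W₁ + W₂ = 1.7435 + 7.6142 = 9.3577 kWh/t
W_actual = 0.89 × 9.3577 = 8.3283 kWh/t

W = 8.3283 kWh/t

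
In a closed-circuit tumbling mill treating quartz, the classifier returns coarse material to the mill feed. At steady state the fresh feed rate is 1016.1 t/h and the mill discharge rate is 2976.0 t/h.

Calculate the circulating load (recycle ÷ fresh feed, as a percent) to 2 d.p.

Discharge = new feed + return, hence
R = M − F = 2976.0 − 1016.1 = 1959.9 t/h
CL = 100·R/F = 100·1959.9/1016.1 = 192.88 %

CL = 192.88 %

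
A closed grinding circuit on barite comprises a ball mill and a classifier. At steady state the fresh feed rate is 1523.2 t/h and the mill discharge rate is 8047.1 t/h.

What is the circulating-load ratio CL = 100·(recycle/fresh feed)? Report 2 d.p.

CL = 428.30 %

Discharge = new feed + return, hence
R = M − F = 8047.1 − 1523.2 = 6523.9 t/h
CL = 100·R/F = 100·6523.9/1523.2 = 428.30 %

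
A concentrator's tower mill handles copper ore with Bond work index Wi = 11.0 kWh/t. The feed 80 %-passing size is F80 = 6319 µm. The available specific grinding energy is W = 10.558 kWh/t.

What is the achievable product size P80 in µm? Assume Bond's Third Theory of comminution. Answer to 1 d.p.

W = 10 Wi (P80^-0.5 − F80^-0.5)
⇒ 1/√P80 = W/(10 Wi) + 1/√F80
  = 10.5580/(10·11.0) + 1/√6319 = 0.095982 + 0.012580 = 0.108562
P80 = (1/0.108562)² = 9.2114² = 84.85 µm

P80 = 84.8 µm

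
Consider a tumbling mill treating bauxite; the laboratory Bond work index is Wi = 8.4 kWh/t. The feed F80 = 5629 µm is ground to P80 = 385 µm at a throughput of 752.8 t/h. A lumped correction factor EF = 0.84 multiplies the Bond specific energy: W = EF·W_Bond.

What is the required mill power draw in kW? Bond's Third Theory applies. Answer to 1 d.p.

W = 10·Wi·(P80^(-½) − F80^(-½))
W = 10·8.4·(1/√385 − 1/√5629) = 10·8.4·(0.037636) = 3.1614 kWh/t
Corrected W = EF·W_Bond = 0.84·3.1614 = 2.6556 kWh/t
P = W·T = 2.6556·752.8 = 1999.1 kW

P = 1999.1 kW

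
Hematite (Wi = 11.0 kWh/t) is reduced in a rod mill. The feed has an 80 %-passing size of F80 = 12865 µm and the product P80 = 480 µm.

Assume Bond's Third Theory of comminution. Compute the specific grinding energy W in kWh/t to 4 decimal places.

W = 10 Wi (P80^-0.5 − F80^-0.5)
1/√480 = 0.045644;  1/√12865 = 0.008816
W = 10·11.0·(0.045644 − 0.008816) = 4.0510 kWh/t

W = 4.0510 kWh/t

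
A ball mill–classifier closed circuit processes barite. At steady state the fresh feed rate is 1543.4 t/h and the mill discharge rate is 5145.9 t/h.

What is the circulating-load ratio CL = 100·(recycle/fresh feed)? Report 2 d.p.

Mill node: discharge = fresh + recycle.
R = M − F = 5145.9 − 1543.4 = 3602.5 t/h
CL = 100·R/F = 100·3602.5/1543.4 = 233.41 %

CL = 233.41 %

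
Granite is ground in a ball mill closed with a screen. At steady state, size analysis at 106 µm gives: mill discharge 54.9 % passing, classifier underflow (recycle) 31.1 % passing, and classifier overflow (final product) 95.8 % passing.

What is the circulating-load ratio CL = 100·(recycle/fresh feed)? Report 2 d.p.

Classifier node, passing 106 µm:
r = (o − d)/(d − u)
r = (95.8 − 54.9)/(54.9 − 31.1) = 40.9/23.8 = 1.7185
CL = 100·r = 171.85 %

CL = 171.85 %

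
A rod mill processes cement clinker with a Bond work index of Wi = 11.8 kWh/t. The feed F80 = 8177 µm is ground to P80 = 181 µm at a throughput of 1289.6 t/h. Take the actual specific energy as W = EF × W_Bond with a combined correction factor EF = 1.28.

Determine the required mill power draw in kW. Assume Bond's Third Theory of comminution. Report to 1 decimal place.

P = 12324.0 kW

W = 10 Wi (1/√P80 − 1/√F80)  [Bond]
W = 10·11.8·(1/√181 − 1/√8177) = 10·11.8·(0.063271) = 7.4659 kWh/t
Apply correction: 7.4659 × 1.28 = 9.5564 kWh/t
Mill draw = 9.5564 × 1289.6 = 12324.0 kW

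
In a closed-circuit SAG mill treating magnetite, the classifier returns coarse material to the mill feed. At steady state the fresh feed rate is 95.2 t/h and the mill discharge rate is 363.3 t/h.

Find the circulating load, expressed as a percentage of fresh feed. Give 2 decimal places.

M = F + R at steady state, so:
R = M − F = 363.3 − 95.2 = 268.1 t/h
CL = 100·R/F = 100·268.1/95.2 = 281.62 %

CL = 281.62 %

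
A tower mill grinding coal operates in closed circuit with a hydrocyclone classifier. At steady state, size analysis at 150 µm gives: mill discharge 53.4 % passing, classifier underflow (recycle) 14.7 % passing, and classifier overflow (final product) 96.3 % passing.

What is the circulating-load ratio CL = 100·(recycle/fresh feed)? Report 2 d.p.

Let r = R/F. Size balance at 150 µm:
r = (o − d)/(d − u)
r = (96.3 − 53.4)/(53.4 − 14.7) = 42.9/38.7 = 1.1085
CL = 100·r = 110.85 %

CL = 110.85 %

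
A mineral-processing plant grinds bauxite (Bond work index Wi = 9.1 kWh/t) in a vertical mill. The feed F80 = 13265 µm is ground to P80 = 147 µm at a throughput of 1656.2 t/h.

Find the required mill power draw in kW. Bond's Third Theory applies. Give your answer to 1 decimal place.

P = 11122.1 kW

Bond: W = 10·Wi·(1/√P80 − 1/√F80)
W = 10·9.1·(1/√147 − 1/√13265) = 10·9.1·(0.073796) = 6.7154 kWh/t
Power = W × throughput = 6.7154 kWh/t × 1656.2 t/h = 11122.1 kW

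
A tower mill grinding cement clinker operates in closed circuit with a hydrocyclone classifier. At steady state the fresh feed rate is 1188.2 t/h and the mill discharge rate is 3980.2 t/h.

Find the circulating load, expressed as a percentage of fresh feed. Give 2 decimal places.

M = F + R at steady state, so:
R = M − F = 3980.2 − 1188.2 = 2792.0 t/h
CL = 100·R/F = 100·2792.0/1188.2 = 234.98 %

CL = 234.98 %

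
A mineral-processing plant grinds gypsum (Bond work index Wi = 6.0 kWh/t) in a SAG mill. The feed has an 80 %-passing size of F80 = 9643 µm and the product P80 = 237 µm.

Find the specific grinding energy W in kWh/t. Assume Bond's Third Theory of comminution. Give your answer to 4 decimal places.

W = 3.2864 kWh/t

W = 10·Wi·[P80^(−½) − F80^(−½)]
1/√237 = 0.064957;  1/√9643 = 0.010183
W = 10·6.0·(0.064957 − 0.010183) = 3.2864 kWh/t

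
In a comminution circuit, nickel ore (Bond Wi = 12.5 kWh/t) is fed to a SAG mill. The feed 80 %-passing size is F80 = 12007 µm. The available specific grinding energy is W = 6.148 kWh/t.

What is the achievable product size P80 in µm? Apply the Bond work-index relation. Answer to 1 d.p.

P80 = 294.1 µm

Bond: W = 10·Wi·(1/√P80 − 1/√F80)
⇒ 1/√P80 = W/(10 Wi) + 1/√F80
  = 6.1480/(10·12.5) + 1/√12007 = 0.049184 + 0.009126 = 0.058310
P80 = (1/0.058310)² = 17.1497² = 294.11 µm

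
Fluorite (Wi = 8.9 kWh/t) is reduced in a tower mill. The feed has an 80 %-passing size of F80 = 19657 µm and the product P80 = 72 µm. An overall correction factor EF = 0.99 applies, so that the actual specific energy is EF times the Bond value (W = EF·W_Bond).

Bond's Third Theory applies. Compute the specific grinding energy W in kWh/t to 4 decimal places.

Bond:  W = 10 Wi (1/√P − 1/√F)
1/√72 = 0.117851;  1/√19657 = 0.007132
W = 10·8.9·(0.117851 − 0.007132) = 9.8540 kWh/t
With EF = 0.99: W = 9.8540·0.99 = 9.7554 kWh/t

W = 9.7554 kWh/t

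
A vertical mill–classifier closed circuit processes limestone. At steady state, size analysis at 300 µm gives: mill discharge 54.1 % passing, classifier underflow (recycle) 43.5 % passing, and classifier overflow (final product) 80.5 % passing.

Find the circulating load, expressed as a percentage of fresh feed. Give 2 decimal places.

Let r = R/F. Size balance at 300 µm:
Fd + Rd = Ru + Fo ⇒ R/F = (o−d)/(d−u)
r = (80.5 − 54.1)/(54.1 − 43.5) = 26.4/10.6 = 2.4906
CL = 100·r = 249.06 %

CL = 249.06 %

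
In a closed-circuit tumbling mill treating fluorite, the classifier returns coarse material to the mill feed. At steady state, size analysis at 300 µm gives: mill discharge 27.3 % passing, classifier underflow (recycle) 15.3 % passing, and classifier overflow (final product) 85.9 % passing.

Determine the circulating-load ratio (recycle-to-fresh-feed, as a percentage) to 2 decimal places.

Two-product formula at 300 µm:
d + r·d = r·u + o → r(d−u) = o−d
r = (85.9 − 27.3)/(27.3 − 15.3) = 58.6/12.0 = 4.8833
CL = 100·r = 488.33 %

CL = 488.33 %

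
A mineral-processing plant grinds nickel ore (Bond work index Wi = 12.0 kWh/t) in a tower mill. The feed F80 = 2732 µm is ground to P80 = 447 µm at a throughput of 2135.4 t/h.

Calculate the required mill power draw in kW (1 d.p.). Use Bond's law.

Bond:  W = 10 Wi (1/√P − 1/√F)
W = 10·12.0·(1/√447 − 1/√2732) = 10·12.0·(0.028166) = 3.3800 kWh/t
P = W·T = 3.3800·2135.4 = 7217.6 kW

P = 7217.6 kW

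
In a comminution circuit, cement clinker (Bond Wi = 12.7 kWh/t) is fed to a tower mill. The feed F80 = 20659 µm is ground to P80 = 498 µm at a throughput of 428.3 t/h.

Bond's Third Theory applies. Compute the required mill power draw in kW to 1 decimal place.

P = 2059.0 kW

W = 10·Wi·(P80^(-½) − F80^(-½))
W = 10·12.7·(1/√498 − 1/√20659) = 10·12.7·(0.037854) = 4.8074 kWh/t
P = W·T = 4.8074·428.3 = 2059.0 kW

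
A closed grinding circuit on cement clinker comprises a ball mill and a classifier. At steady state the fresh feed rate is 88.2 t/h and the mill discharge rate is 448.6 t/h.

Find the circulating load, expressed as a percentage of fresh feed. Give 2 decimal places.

Discharge = new feed + return, hence
R = M − F = 448.6 − 88.2 = 360.4 t/h
CL = 100·R/F = 100·360.4/88.2 = 408.62 %

CL = 408.62 %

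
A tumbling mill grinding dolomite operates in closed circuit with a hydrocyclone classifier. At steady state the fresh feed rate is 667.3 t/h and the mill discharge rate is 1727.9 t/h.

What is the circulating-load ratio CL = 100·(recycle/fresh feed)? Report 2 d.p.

Mill node: discharge = fresh + recycle.
R = M − F = 1727.9 − 667.3 = 1060.6 t/h
CL = 100·R/F = 100·1060.6/667.3 = 158.94 %

CL = 158.94 %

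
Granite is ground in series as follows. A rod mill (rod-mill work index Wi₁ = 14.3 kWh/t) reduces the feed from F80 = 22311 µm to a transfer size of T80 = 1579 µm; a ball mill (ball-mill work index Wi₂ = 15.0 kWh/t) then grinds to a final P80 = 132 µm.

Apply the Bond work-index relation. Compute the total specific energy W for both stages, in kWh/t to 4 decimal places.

Bond:  W = 10 Wi (1/√P − 1/√F)
Stage 1 (22311→1579 µm, Wi₁=14.3): W₁ = 10·14.3·(0.025166 − 0.006695) = 2.6413 kWh/t
Stage 2 (1579→132 µm, Wi₂=15.0): W₂ = 10·15.0·(0.087039 − 0.025166) = 9.2810 kWh/t
W = W₁ + W₂ = 2.6413 + 9.2810 = 11.9223 kWh/t

W = 11.9223 kWh/t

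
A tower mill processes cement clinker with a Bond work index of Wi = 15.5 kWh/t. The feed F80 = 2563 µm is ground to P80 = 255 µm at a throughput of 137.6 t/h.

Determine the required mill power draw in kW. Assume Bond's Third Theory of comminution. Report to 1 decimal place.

P = 914.3 kW

Bond:  W = 10 Wi (1/√P − 1/√F)
W = 10·15.5·(1/√255 − 1/√2563) = 10·15.5·(0.042870) = 6.6448 kWh/t
Mill draw = 6.6448 × 137.6 = 914.3 kW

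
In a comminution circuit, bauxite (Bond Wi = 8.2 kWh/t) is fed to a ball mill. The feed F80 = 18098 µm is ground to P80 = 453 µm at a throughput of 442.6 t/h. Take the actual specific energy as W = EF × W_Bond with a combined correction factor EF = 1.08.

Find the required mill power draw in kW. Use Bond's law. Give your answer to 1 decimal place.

P = 1550.3 kW

W = 10·Wi·[P80^(−½) − F80^(−½)]
W = 10·8.2·(1/√453 − 1/√18098) = 10·8.2·(0.039551) = 3.2432 kWh/t
Apply correction: 3.2432 × 1.08 = 3.5026 kWh/t
P = W·T = 3.5026·442.6 = 1550.3 kW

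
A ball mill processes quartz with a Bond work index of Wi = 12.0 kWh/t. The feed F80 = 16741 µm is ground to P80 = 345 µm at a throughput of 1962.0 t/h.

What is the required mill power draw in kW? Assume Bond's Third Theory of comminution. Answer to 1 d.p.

W = 10 Wi (1/√P80 − 1/√F80)  [Bond]
W = 10·12.0·(1/√345 − 1/√16741) = 10·12.0·(0.046109) = 5.5331 kWh/t
P_mill = W·ṁ = 5.5331·1962.0 = 10856.0 kW

P = 10856.0 kW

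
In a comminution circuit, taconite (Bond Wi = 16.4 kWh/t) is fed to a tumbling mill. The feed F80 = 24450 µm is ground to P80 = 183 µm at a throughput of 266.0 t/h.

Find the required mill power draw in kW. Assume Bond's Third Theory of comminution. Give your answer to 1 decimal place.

W = 10 Wi (1/√P80 − 1/√F80)  [Bond]
W = 10·16.4·(1/√183 − 1/√24450) = 10·16.4·(0.067527) = 11.0744 kWh/t
Mill draw = 11.0744 × 266.0 = 2945.8 kW

P = 2945.8 kW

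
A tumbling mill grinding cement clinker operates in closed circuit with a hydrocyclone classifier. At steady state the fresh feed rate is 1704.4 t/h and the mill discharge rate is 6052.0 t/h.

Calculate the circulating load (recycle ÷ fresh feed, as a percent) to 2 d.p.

CL = 255.08 %

Mill node: discharge = fresh + recycle.
R = M − F = 6052.0 − 1704.4 = 4347.6 t/h
CL = 100·R/F = 100·4347.6/1704.4 = 255.08 %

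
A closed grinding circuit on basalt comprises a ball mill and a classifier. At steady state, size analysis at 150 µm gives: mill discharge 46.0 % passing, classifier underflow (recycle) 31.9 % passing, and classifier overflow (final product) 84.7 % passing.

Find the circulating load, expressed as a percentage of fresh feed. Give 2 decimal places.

CL = 274.47 %

Two-product formula at 150 µm:
(1+r)d = ru + o → r = (o−d)/(d−u)
r = (84.7 − 46.0)/(46.0 − 31.9) = 38.7/14.1 = 2.7447
CL = 100·r = 274.47 %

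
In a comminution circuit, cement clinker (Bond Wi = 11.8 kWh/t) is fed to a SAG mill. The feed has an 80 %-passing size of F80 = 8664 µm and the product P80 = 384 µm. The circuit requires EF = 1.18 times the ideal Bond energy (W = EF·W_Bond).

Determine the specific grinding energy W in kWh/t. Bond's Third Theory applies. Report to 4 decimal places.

W = 10 Wi (1/√P80 − 1/√F80)  [Bond]
1/√384 = 0.051031;  1/√8664 = 0.010743
W = 10·11.8·(0.051031 − 0.010743) = 4.7539 kWh/t
W_actual = 1.18 × 4.7539 = 5.6097 kWh/t

W = 5.6097 kWh/t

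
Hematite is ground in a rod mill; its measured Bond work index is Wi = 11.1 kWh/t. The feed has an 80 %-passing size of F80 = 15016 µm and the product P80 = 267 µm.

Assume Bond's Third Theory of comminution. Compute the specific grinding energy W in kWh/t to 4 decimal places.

W = 5.8873 kWh/t

W = 10·Wi·(P80^(-½) − F80^(-½))
1/√267 = 0.061199;  1/√15016 = 0.008161
W = 10·11.1·(0.061199 − 0.008161) = 5.8873 kWh/t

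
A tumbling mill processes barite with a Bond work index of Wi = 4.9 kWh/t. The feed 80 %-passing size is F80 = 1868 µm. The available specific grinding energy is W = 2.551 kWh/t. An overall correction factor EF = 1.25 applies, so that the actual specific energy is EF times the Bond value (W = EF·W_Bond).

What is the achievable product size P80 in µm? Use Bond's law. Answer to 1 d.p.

P80 = 238.3 µm

W = 10·Wi·[P80^(−½) − F80^(−½)]
W_Bond = W / EF = 2.551 / 1.25 = 2.0408 kWh/t
1/√P80 = 1/√F80 + W_Bond/(10·Wi)
  = 2.0408/(10·4.9) + 1/√1868 = 0.041649 + 0.023137 = 0.064786
P80 = (1/0.064786)² = 15.4354² = 238.25 µm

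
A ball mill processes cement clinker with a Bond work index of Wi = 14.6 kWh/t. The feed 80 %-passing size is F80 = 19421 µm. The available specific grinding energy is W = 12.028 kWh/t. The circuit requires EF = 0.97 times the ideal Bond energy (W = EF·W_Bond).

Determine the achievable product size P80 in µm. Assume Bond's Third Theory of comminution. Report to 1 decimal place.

Bond: W = 10·Wi·(1/√P80 − 1/√F80)
W_Bond = W / EF = 12.028 / 0.97 = 12.4000 kWh/t
P80^-0.5 = F80^-0.5 + W_Bond/(10 Wi)
  = 12.4000/(10·14.6) + 1/√19421 = 0.084932 + 0.007176 = 0.092107
P80 = (1/0.092107)² = 10.8569² = 117.87 µm

P80 = 117.9 µm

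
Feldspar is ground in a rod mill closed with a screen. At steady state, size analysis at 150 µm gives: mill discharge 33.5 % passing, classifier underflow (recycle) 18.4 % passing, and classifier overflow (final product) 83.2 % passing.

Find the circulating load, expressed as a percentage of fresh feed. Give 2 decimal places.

Mass balance on the −150 µm fraction:
d + r·d = r·u + o → r(d−u) = o−d
r = (83.2 − 33.5)/(33.5 − 18.4) = 49.7/15.1 = 3.2914
CL = 100·r = 329.14 %

CL = 329.14 %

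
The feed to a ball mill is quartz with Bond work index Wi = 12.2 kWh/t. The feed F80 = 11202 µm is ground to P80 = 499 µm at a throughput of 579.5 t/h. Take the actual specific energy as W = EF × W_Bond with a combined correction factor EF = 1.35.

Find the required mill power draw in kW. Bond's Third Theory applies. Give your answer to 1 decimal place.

Bond:  W = 10 Wi (1/√P − 1/√F)
W = 10·12.2·(1/√499 − 1/√11202) = 10·12.2·(0.035318) = 4.3088 kWh/t
Apply correction: 4.3088 × 1.35 = 5.8169 kWh/t
Mill draw = 5.8169 × 579.5 = 3370.9 kW

P = 3370.9 kW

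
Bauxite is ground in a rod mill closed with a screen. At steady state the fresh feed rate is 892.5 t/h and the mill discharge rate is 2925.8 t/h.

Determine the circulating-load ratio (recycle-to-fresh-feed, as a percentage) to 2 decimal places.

Discharge = new feed + return, hence
R = M − F = 2925.8 − 892.5 = 2033.3 t/h
CL = 100·R/F = 100·2033.3/892.5 = 227.82 %

CL = 227.82 %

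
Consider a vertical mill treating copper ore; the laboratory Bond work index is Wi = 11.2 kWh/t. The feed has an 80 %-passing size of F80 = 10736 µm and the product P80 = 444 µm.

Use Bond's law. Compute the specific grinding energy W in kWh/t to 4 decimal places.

Bond: W = 10·Wi·(1/√P80 − 1/√F80)
1/√444 = 0.047458;  1/√10736 = 0.009651
W = 10·11.2·(0.047458 − 0.009651) = 4.2344 kWh/t

W = 4.2344 kWh/t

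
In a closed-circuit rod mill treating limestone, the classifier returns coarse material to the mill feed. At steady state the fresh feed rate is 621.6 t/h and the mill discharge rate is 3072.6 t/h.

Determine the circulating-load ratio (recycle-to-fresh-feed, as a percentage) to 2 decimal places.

CL = 394.31 %

Steady state: M = F + R.
R = M − F = 3072.6 − 621.6 = 2451.0 t/h
CL = 100·R/F = 100·2451.0/621.6 = 394.31 %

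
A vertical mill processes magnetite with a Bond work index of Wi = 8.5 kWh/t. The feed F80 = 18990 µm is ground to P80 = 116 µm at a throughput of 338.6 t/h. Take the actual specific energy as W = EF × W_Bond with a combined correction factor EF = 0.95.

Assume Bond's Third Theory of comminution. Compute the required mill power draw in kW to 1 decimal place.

P = 2340.2 kW

W_Bond = 10·Wi·(1/√P₈₀ − 1/√F₈₀)
W = 10·8.5·(1/√116 − 1/√18990) = 10·8.5·(0.085591) = 7.2752 kWh/t
Apply correction: 7.2752 × 0.95 = 6.9115 kWh/t
Power = W × throughput = 6.9115 kWh/t × 338.6 t/h = 2340.2 kW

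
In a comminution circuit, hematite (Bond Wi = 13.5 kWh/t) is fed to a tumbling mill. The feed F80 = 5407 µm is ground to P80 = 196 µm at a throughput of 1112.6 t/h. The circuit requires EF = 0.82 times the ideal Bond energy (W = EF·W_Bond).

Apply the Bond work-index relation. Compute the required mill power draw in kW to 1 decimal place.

W = 10·Wi·[P80^(−½) − F80^(−½)]
W = 10·13.5·(1/√196 − 1/√5407) = 10·13.5·(0.057829) = 7.8069 kWh/t
With EF = 0.82: W = 7.8069·0.82 = 6.4017 kWh/t
P_mill = W·ṁ = 6.4017·1112.6 = 7122.5 kW

P = 7122.5 kW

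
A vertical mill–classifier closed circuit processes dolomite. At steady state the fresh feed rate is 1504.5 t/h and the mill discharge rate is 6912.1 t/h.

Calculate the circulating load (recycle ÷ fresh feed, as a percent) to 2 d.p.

CL = 359.43 %

Discharge = new feed + return, hence
R = M − F = 6912.1 − 1504.5 = 5407.6 t/h
CL = 100·R/F = 100·5407.6/1504.5 = 359.43 %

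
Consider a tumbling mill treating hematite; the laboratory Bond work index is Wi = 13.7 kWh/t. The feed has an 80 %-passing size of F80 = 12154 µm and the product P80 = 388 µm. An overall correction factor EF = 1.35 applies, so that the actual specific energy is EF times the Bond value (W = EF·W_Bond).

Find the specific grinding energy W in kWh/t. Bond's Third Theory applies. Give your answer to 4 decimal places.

W = 10 Wi (1/√P80 − 1/√F80)  [Bond]
1/√388 = 0.050767;  1/√12154 = 0.009071
W = 10·13.7·(0.050767 − 0.009071) = 5.7124 kWh/t
Apply correction: 5.7124 × 1.35 = 7.7118 kWh/t

W = 7.7118 kWh/t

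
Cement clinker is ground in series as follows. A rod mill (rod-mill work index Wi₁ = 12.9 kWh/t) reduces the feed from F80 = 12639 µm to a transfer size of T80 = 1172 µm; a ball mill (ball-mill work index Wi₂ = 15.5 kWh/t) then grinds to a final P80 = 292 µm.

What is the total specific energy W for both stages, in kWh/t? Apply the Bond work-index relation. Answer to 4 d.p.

W = 7.1638 kWh/t

W = 10·Wi·(P80^(-½) − F80^(-½))
Stage 1 (12639→1172 µm, Wi₁=12.9): W₁ = 10·12.9·(0.029210 − 0.008895) = 2.6207 kWh/t
Stage 2 (1172→292 µm, Wi₂=15.5): W₂ = 10·15.5·(0.058521 − 0.029210) = 4.5431 kWh/t
W = W₁ + W₂ = 2.6207 + 4.5431 = 7.1638 kWh/t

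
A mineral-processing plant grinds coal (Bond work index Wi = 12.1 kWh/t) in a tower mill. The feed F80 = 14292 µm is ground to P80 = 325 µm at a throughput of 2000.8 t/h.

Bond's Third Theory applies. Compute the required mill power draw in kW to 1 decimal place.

P = 11404.0 kW

W = 10·Wi·[P80^(−½) − F80^(−½)]
W = 10·12.1·(1/√325 − 1/√14292) = 10·12.1·(0.047105) = 5.6997 kWh/t
Mill draw = 5.6997 × 2000.8 = 11404.0 kW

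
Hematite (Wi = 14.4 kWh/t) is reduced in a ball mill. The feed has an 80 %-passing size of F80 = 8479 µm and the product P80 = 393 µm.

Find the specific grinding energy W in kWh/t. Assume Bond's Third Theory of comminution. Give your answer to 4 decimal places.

W = 5.7000 kWh/t

Bond:  W = 10 Wi (1/√P − 1/√F)
1/√393 = 0.050443;  1/√8479 = 0.010860
W = 10·14.4·(0.050443 − 0.010860) = 5.7000 kWh/t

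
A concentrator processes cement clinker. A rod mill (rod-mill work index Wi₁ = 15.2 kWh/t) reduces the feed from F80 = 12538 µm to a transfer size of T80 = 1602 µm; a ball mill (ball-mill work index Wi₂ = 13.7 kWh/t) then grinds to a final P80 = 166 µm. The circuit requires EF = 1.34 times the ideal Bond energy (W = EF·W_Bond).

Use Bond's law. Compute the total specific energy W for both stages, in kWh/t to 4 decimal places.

W = 12.9318 kWh/t

W = 10·Wi·[P80^(−½) − F80^(−½)]
Stage 1 (12538→1602 µm, Wi₁=15.2): W₁ = 10·15.2·(0.024984 − 0.008931) = 2.4402 kWh/t
Stage 2 (1602→166 µm, Wi₂=13.7): W₂ = 10·13.7·(0.077615 − 0.024984) = 7.2104 kWh/t
W = W₁ + W₂ = 2.4402 + 7.2104 = 9.6506 kWh/t
Corrected W = EF·W_Bond = 1.34·9.6506 = 12.9318 kWh/t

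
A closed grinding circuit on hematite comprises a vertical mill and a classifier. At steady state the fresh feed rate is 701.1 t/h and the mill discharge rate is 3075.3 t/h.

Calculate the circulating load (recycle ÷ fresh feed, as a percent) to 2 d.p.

CL = 338.64 %

Steady state: M = F + R.
R = M − F = 3075.3 − 701.1 = 2374.2 t/h
CL = 100·R/F = 100·2374.2/701.1 = 338.64 %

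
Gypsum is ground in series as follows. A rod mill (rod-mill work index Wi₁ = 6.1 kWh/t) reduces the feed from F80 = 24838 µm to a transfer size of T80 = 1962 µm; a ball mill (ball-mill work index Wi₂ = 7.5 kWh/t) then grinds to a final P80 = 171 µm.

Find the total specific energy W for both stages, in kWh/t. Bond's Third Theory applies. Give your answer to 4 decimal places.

W = 5.0323 kWh/t

W = 10 Wi (P80^-0.5 − F80^-0.5)
Stage 1 (24838→1962 µm, Wi₁=6.1): W₁ = 10·6.1·(0.022576 − 0.006345) = 0.9901 kWh/t
Stage 2 (1962→171 µm, Wi₂=7.5): W₂ = 10·7.5·(0.076472 − 0.022576) = 4.0422 kWh/t
W = W₁ + W₂ = 0.9901 + 4.0422 = 5.0323 kWh/t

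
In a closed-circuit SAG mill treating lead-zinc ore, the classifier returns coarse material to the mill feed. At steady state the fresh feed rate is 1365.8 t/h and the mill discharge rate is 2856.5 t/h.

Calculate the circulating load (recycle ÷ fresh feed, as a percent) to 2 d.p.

Mill node: discharge = fresh + recycle.
R = M − F = 2856.5 − 1365.8 = 1490.7 t/h
CL = 100·R/F = 100·1490.7/1365.8 = 109.14 %

CL = 109.14 %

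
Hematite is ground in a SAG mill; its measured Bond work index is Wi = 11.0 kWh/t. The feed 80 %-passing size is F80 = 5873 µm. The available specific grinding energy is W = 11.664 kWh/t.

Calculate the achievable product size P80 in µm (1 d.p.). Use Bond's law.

Bond: W = 10·Wi·(1/√P80 − 1/√F80)
⇒ 1/√P80 = W/(10·Wi) + 1/√F80
  = 11.6640/(10·11.0) + 1/√5873 = 0.106036 + 0.013049 = 0.119085
P80 = (1/0.119085)² = 8.3974² = 70.52 µm

P80 = 70.5 µm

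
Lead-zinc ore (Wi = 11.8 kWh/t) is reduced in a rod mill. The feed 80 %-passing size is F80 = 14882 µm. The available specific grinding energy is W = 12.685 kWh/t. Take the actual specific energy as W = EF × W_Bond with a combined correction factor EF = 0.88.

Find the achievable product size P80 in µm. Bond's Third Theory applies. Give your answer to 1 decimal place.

W = 10 Wi (P80^-0.5 − F80^-0.5)
W_Bond = W / EF = 12.685 / 0.88 = 14.4148 kWh/t
1/√P80 = 1/√F80 + W_Bond/(10·Wi)
  = 14.4148/(10·11.8) + 1/√14882 = 0.122159 + 0.008197 = 0.130356
P80 = (1/0.130356)² = 7.6713² = 58.85 µm

P80 = 58.8 µm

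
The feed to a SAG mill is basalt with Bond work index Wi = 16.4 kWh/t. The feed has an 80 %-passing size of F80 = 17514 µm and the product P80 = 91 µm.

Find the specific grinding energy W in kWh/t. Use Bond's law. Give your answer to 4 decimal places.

W = 15.9526 kWh/t

W_Bond = 10·Wi·(1/√P₈₀ − 1/√F₈₀)
1/√91 = 0.104828;  1/√17514 = 0.007556
W = 10·16.4·(0.104828 − 0.007556) = 15.9526 kWh/t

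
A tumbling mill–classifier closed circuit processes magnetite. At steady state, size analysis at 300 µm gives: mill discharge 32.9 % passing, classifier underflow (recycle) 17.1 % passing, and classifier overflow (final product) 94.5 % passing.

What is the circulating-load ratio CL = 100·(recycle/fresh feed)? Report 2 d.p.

Balance %-passing 300 µm (r = R/F):
r = (o − d)/(d − u)
r = (94.5 − 32.9)/(32.9 − 17.1) = 61.6/15.8 = 3.8987
CL = 100·r = 389.87 %

CL = 389.87 %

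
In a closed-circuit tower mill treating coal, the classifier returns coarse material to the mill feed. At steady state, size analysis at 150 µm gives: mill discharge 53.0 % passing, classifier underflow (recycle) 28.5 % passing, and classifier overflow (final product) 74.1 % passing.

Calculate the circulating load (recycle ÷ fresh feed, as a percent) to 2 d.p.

Mass balance on the −150 µm fraction:
(1+r)·d = r·u + o ⇒ r = (o−d)/(d−u)
r = (74.1 − 53.0)/(53.0 − 28.5) = 21.1/24.5 = 0.8612
CL = 100·r = 86.12 %

CL = 86.12 %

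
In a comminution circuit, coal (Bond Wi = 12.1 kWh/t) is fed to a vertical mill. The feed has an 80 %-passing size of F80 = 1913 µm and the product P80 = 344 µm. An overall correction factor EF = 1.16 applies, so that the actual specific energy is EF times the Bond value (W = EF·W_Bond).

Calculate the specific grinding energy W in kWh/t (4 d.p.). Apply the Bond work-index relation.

W_Bond = 10·Wi·(1/√P₈₀ − 1/√F₈₀)
1/√344 = 0.053916;  1/√1913 = 0.022863
W = 10·12.1·(0.053916 − 0.022863) = 3.7574 kWh/t
W_actual = 1.16 × 3.7574 = 4.3586 kWh/t

W = 4.3586 kWh/t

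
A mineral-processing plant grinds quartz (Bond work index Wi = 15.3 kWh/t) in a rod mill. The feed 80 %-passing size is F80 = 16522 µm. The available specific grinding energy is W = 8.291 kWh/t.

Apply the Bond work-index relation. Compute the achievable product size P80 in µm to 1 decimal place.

P80 = 260.4 µm

Bond:  W = 10 Wi (1/√P − 1/√F)
1/√P80 = 1/√F80 + W/(10·Wi)
  = 8.2910/(10·15.3) + 1/√16522 = 0.054190 + 0.007780 = 0.061969
P80 = (1/0.061969)² = 16.1370² = 260.40 µm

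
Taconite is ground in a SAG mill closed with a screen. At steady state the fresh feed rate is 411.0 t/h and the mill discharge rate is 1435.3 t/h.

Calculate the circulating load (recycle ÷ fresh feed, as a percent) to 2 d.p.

CL = 249.22 %

Mill node: discharge = fresh + recycle.
R = M − F = 1435.3 − 411.0 = 1024.3 t/h
CL = 100·R/F = 100·1024.3/411.0 = 249.22 %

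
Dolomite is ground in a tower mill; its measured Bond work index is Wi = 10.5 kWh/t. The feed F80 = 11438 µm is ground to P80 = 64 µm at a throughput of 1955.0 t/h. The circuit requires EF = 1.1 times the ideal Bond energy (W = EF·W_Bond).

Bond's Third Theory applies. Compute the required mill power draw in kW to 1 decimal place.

W_Bond = 10·Wi·(1/√P₈₀ − 1/√F₈₀)
W = 10·10.5·(1/√64 − 1/√11438) = 10·10.5·(0.115650) = 12.1432 kWh/t
Apply correction: 12.1432 × 1.1 = 13.3575 kWh/t
P = W·T = 13.3575·1955.0 = 26114.0 kW

P = 26114.0 kW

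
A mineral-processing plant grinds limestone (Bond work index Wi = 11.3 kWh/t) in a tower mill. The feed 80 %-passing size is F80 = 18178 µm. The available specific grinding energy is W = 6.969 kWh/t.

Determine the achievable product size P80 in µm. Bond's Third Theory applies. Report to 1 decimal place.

P80 = 209.5 µm

W = 10 Wi / √P80 − 10 Wi / √F80
⇒ 1/√P80 = W/(10 Wi) + 1/√F80
  = 6.9690/(10·11.3) + 1/√18178 = 0.061673 + 0.007417 = 0.069090
P80 = (1/0.069090)² = 14.4740² = 209.50 µm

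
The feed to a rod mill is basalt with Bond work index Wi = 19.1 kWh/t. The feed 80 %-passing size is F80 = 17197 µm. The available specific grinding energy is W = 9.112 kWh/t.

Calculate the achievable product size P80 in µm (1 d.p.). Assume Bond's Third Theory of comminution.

P80 = 326.6 µm

W = 10·Wi·(P80^(-½) − F80^(-½))
1/√P80 = 1/√F80 + W/(10·Wi)
  = 9.1120/(10·19.1) + 1/√17197 = 0.047707 + 0.007626 = 0.055332
P80 = (1/0.055332)² = 18.0726² = 326.62 µm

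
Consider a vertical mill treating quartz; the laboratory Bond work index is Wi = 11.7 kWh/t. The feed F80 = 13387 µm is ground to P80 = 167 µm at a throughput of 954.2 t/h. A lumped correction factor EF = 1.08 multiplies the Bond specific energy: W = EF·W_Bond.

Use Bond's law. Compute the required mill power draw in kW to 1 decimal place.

W = 10·Wi·(P80^(-½) − F80^(-½))
W = 10·11.7·(1/√167 − 1/√13387) = 10·11.7·(0.068739) = 8.0425 kWh/t
Apply correction: 8.0425 × 1.08 = 8.6859 kWh/t
Mill draw = 8.6859 × 954.2 = 8288.1 kW

P = 8288.1 kW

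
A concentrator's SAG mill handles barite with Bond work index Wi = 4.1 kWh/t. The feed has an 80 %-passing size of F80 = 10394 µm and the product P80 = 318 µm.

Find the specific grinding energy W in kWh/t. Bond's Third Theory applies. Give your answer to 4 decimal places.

W = 10 Wi (1/√P80 − 1/√F80)  [Bond]
1/√318 = 0.056077;  1/√10394 = 0.009809
W = 10·4.1·(0.056077 − 0.009809) = 1.8970 kWh/t

W = 1.8970 kWh/t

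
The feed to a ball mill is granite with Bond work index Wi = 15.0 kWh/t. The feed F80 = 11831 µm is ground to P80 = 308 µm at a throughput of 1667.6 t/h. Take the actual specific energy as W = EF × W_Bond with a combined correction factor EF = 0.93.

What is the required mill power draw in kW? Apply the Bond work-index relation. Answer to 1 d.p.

P = 11116.6 kW

W = 10·Wi·[P80^(−½) − F80^(−½)]
W = 10·15.0·(1/√308 − 1/√11831) = 10·15.0·(0.047787) = 7.1680 kWh/t
With EF = 0.93: W = 7.1680·0.93 = 6.6662 kWh/t
Mill draw = 6.6662 × 1667.6 = 11116.6 kW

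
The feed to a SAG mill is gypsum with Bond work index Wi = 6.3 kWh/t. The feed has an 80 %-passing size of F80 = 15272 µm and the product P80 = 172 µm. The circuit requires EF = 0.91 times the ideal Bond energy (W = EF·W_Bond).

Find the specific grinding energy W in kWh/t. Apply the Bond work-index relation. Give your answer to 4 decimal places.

W = 10·Wi·[P80^(−½) − F80^(−½)]
1/√172 = 0.076249;  1/√15272 = 0.008092
W = 10·6.3·(0.076249 − 0.008092) = 4.2939 kWh/t
With EF = 0.91: W = 4.2939·0.91 = 3.9075 kWh/t

W = 3.9075 kWh/t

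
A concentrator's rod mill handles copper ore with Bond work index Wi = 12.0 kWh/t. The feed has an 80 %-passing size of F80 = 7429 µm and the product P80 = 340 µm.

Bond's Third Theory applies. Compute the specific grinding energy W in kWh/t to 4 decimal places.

W = 5.1157 kWh/t

W = 10 Wi (1/√P80 − 1/√F80)  [Bond]
1/√340 = 0.054233;  1/√7429 = 0.011602
W = 10·12.0·(0.054233 − 0.011602) = 5.1157 kWh/t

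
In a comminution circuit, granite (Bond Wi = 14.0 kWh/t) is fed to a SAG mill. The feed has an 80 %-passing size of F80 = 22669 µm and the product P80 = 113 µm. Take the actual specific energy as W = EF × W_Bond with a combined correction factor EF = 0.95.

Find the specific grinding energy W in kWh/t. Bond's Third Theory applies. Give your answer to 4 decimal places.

Bond: W = 10·Wi·(1/√P80 − 1/√F80)
1/√113 = 0.094072;  1/√22669 = 0.006642
W = 10·14.0·(0.094072 − 0.006642) = 12.2402 kWh/t
W_actual = 0.95 × 12.2402 = 11.6282 kWh/t

W = 11.6282 kWh/t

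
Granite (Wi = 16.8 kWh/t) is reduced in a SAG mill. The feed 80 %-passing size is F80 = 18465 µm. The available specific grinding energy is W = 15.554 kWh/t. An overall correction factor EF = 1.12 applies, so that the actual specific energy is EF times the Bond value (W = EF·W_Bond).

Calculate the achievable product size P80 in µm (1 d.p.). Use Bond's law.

W = 10·Wi·(P80^(-½) − F80^(-½))
W_Bond = W / EF = 15.554 / 1.12 = 13.8875 kWh/t
⇒ 1/√P80 = W_Bond/(10 Wi) + 1/√F80
  = 13.8875/(10·16.8) + 1/√18465 = 0.082664 + 0.007359 = 0.090023
P80 = (1/0.090023)² = 11.1083² = 123.39 µm

P80 = 123.4 µm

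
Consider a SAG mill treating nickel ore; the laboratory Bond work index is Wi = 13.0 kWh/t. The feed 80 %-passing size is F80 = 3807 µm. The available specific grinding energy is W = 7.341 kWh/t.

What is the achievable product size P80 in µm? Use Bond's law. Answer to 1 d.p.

W = 10 Wi / √P80 − 10 Wi / √F80
P80^(−½) = W/(10 Wi) + F80^(−½)
  = 7.3410/(10·13.0) + 1/√3807 = 0.056469 + 0.016207 = 0.072676
P80 = (1/0.072676)² = 13.7596² = 189.33 µm

P80 = 189.3 µm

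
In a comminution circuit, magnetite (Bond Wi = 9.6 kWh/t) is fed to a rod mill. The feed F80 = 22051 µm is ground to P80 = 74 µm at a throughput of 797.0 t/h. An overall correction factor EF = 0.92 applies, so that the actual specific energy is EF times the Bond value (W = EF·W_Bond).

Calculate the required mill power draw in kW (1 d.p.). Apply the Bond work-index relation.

P = 7708.8 kW

Bond:  W = 10 Wi (1/√P − 1/√F)
W = 10·9.6·(1/√74 − 1/√22051) = 10·9.6·(0.109513) = 10.5133 kWh/t
With EF = 0.92: W = 10.5133·0.92 = 9.6722 kWh/t
P_mill = W·ṁ = 9.6722·797.0 = 7708.8 kW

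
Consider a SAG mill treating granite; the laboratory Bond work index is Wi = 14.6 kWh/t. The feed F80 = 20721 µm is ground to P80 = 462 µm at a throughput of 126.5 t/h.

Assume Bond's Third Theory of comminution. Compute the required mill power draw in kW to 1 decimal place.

P = 731.0 kW

W_Bond = 10·Wi·(1/√P₈₀ − 1/√F₈₀)
W = 10·14.6·(1/√462 − 1/√20721) = 10·14.6·(0.039577) = 5.7783 kWh/t
P = W·T = 5.7783·126.5 = 731.0 kW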